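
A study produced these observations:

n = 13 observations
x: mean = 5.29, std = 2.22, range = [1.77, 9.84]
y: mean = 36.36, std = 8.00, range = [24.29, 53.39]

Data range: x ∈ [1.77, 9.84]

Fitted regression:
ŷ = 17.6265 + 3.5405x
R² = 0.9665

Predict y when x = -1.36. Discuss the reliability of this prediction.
ŷ = 12.8114 (extrapolation — x = -1.36 lies outside [1.77, 9.84], so reliability is low).

Prediction calculation:
ŷ = 17.6265 + 3.5405 × (-1.36)
ŷ = 12.8114

Reliability:
- Data range: x ∈ [1.77, 9.84]
- Prediction point: x = -1.36 is 3.13 units below the observed range → this is EXTRAPOLATION, not interpolation

Why that matters here:
- There are no observations near this x to validate the fitted line there
- Real relationships often flatten, saturate, or turn nonlinear at extremes
- The linear relationship may not hold outside the observed range

The R² = 0.9665 only validates the fit within [1.77, 9.84]; treat ŷ = 12.8114 with caution.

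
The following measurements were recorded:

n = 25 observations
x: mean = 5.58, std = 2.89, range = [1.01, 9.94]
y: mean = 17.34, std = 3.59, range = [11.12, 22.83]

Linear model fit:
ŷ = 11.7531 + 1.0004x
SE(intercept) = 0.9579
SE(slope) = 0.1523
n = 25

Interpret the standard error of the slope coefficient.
SE(β̂₁) = 0.1523 is the estimated standard deviation of the slope estimate across repeated samples; relative to β̂₁ = 1.0004 that is 15.2%, a precise estimate.

What SE measures:
- The standard error quantifies the sampling variability of the coefficient estimate
- It is the estimated standard deviation of β̂₁ across hypothetical repeated samples of the same size
- Smaller SE → more precise estimate

Relative precision:
- SE / |β̂₁| = 0.1523 / 1.0004 = 15.2%
- Rule of thumb (under 20%: precise; 20% to under 50%: moderately precise; 50% or more: imprecise) → precise

Link to the t-test: t = β̂₁ / SE(β̂₁) = 1.0004 / 0.1523 = 6.5686, the statistic for H₀: β₁ = 0.

What drives SE(β̂₁): wider spread of x values → smaller SE; larger n (here n = 25) → smaller SE.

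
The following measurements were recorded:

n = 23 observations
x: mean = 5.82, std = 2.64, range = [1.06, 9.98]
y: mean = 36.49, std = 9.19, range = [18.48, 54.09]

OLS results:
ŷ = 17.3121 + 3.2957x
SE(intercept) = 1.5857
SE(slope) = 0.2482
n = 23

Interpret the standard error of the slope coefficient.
SE(slope) = 0.2482 measures the uncertainty in the estimated slope. The coefficient is estimated precisely (SE/|β̂₁| = 7.5%).

SE(β̂₁) = s / √Sxx, where s is the residual standard deviation and Sxx = Σ(x − x̄)². It is the yardstick for how far β̂₁ = 3.2957 could plausibly be from the true slope.

Relative precision:
- SE / |β̂₁| = 0.2482 / 3.2957 = 7.5%
- Rule of thumb (under 20%: precise; 20% to under 50%: moderately precise; 50% or more: imprecise) → precise

Link to interval estimation: a confidence interval for β₁ is β̂₁ ± t* × 0.2482, so SE sets the half-width per unit of t*.

What drives SE(β̂₁): wider spread of x values → smaller SE; more residual scatter → larger SE.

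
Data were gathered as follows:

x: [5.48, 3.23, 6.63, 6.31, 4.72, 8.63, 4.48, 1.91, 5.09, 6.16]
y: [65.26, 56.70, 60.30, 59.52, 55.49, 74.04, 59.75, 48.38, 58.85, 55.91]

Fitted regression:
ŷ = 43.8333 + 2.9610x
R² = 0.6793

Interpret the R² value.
R² = 0.6793 means 67.93% of the variation in y is explained by the linear relationship with x. This indicates a moderate fit.

R² = 1 − SS_res/SS_tot compares the residual scatter to the total scatter of y about its mean.

Here R² = 0.6793:
- Explained: 67.93% of the variation in y
- Unexplained (residual): 100% − 67.93% = 32.07%
- Rule of thumb (below 0.3 weak; 0.3 to below 0.7 moderate; 0.7 and above strong) → moderate

Note: R² never decreases when predictors are added, so it should not be used alone to compare models of different size.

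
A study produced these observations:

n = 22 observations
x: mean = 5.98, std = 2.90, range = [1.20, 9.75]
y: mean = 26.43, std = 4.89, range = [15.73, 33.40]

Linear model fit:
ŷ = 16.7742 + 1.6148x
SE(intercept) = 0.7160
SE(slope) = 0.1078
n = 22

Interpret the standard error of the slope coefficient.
The slope 1.6148 is pinned down to within about ±0.1078 (one SE) by these data — relative uncertainty 6.7%, i.e. precise.

SE(β̂₁) = 0.1078 says: if we drew many samples of n = 22 from the same population and refit each time, the fitted slopes would scatter with a standard deviation of roughly 0.1078 around the true β₁.

Relative precision:
- SE / |β̂₁| = 0.1078 / 1.6148 = 6.7%
- Rule of thumb (under 20%: precise; 20% to under 50%: moderately precise; 50% or more: imprecise) → precise

Rough 95% range (±2 SE): 1.6148 ± 0.2156 → (1.3992, 1.8304).

What drives SE(β̂₁): more residual scatter → larger SE.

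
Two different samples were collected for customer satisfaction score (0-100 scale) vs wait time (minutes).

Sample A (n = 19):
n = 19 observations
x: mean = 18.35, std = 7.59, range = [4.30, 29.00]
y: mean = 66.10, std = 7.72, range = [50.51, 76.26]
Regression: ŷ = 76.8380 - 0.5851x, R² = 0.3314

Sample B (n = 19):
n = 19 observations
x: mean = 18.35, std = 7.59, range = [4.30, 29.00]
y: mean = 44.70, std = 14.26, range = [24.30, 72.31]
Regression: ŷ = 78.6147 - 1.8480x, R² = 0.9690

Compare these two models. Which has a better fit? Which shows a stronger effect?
Model B has the better fit (R² = 0.9690 vs 0.3314). Model B shows the stronger effect (|β₁| = 1.8480 vs 0.5851).

Model Comparison:

Fit — compare R²:
- Model A: R² = 0.3314 → 33.14% of variance in satisfaction score explained
- Model B: R² = 0.9690 → 96.90% of variance in satisfaction score explained
- 0.9690 > 0.3314 → Model B has the better fit

Effect size (slope magnitude):
- Model A: β₁ = -0.5851 → predicted satisfaction score falls 0.5851 points per additional minute of wait time
- Model B: β₁ = -1.8480 → predicted satisfaction score falls 1.8480 points per additional minute of wait time
- |-0.5851| < |-1.8480| → Model B shows the stronger marginal effect

Notes:
- R² measures how tightly points cluster around the line; β₁ measures how steep the line is — they answer different questions.
- A steeper slope doesn't make a better model if the scatter around the line is large.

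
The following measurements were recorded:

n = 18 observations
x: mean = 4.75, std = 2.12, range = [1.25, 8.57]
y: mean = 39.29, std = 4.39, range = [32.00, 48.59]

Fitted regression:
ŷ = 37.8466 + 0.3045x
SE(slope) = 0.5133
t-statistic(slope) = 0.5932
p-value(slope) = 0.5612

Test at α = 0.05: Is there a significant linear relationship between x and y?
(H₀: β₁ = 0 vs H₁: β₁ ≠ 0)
p-value = 0.5612 ≥ α = 0.05, so we fail to reject H₀. The relationship is not significant.

Hypothesis test for the slope coefficient:

H₀: β₁ = 0 (no linear relationship)
H₁: β₁ ≠ 0 (linear relationship exists)

Test statistic: t = β̂₁ / SE(β̂₁) = 0.3045 / 0.5133 = 0.5932

With df = 16, the two-sided p-value for |t| = 0.5932 is 0.5612.

Decision rule: reject H₀ if p-value < α.
p-value = 0.5612 ≥ α = 0.05 → fail to reject H₀.

There is not sufficient evidence at the 5% significance level to conclude that a linear relationship exists between x and y.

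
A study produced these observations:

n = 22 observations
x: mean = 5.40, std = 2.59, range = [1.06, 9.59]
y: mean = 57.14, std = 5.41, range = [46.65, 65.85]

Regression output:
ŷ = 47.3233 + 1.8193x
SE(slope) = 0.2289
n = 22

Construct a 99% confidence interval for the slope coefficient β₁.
The 99% CI for β₁ is (1.1680, 2.4706)

Confidence interval for the slope:

The 99% CI for β₁ is: β̂₁ ± t*(α/2, n-2) × SE(β̂₁)

Step 1: Find critical t-value
- Confidence level = 0.99
- Degrees of freedom = n - 2 = 22 - 2 = 20
- t*(α/2, 20) = 2.8453

Step 2: Calculate margin of error
Margin = 2.8453 × 0.2289 = 0.6513

Step 3: Construct interval
CI = 1.8193 ± 0.6513
CI = (1.1680, 2.4706)

Interpretation: each one-unit increase in x is associated with a change in mean y of between 1.1680 and 2.4706, with 99% confidence.
Since 0 is outside the interval, a two-sided test at α = 0.01 would reject H₀: β₁ = 0.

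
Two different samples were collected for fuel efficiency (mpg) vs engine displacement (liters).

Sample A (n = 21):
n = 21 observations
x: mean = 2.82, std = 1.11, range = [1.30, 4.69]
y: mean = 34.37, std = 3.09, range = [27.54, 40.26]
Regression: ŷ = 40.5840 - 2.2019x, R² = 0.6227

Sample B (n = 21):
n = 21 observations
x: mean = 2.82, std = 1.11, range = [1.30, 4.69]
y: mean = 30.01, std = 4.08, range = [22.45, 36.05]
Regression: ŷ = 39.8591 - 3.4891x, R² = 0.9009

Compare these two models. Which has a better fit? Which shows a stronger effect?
Model B has the better fit (R² = 0.9009 vs 0.6227). Model B shows the stronger effect (|β₁| = 3.4891 vs 2.2019).

Model Comparison:

Which explains more variance? (R²)
- Model A: R² = 0.6227 → 62.27% of variance in fuel efficiency explained
- Model B: R² = 0.9009 → 90.09% of variance in fuel efficiency explained
- 0.9009 > 0.6227 → Model B has the better fit

Strength of effect — compare |β₁|:
- Model A: β₁ = -2.2019 → predicted fuel efficiency falls 2.2019 mpg per additional liter of engine displacement
- Model B: β₁ = -3.4891 → predicted fuel efficiency falls 3.4891 mpg per additional liter of engine displacement
- |-2.2019| < |-3.4891| → Model B shows the stronger marginal effect

Notes:
- A better fit (higher R²) doesn't necessarily mean a more important relationship.
- A steeper slope doesn't make a better model if the scatter around the line is large.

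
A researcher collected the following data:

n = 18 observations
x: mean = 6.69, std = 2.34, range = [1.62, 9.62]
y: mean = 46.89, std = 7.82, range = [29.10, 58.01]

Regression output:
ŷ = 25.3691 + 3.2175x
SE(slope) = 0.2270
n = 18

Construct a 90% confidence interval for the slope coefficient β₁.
The 90% CI for β₁ is (2.8212, 3.6138)

Confidence interval for the slope:

The 90% CI for β₁ is: β̂₁ ± t*(α/2, n-2) × SE(β̂₁)

Step 1: Find critical t-value
- Confidence level = 0.9
- Degrees of freedom = n - 2 = 18 - 2 = 16
- t*(α/2, 16) = 1.7459

Step 2: Calculate margin of error
Margin = 1.7459 × 0.2270 = 0.3963

Step 3: Construct interval
CI = 3.2175 ± 0.3963
CI = (2.8212, 3.6138)

Interpretation: intervals built this way capture the true β₁ in 90% of repeated samples; here the plausible range for the per-unit effect of x on y is 2.8212 to 3.6138.
Both endpoints are positive, so the data support a genuinely positive slope at this confidence level.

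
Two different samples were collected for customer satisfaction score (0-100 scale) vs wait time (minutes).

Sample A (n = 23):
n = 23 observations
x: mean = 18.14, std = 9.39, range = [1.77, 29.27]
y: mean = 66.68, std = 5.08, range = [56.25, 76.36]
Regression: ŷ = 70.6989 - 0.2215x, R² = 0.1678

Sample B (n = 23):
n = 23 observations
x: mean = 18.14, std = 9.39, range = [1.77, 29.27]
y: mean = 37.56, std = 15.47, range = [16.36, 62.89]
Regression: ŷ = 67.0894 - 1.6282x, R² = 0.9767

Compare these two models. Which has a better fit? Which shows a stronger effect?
Model B has the better fit (R² = 0.9767 vs 0.1678). Model B shows the stronger effect (|β₁| = 1.6282 vs 0.2215).

Model Comparison:

Fit — compare R²:
- Model A: R² = 0.1678 → 16.78% of variance in satisfaction score explained
- Model B: R² = 0.9767 → 97.67% of variance in satisfaction score explained
- 0.9767 > 0.1678 → Model B has the better fit

Effect size (slope magnitude):
- Model A: β₁ = -0.2215 → predicted satisfaction score falls 0.2215 points per additional minute of wait time
- Model B: β₁ = -1.6282 → predicted satisfaction score falls 1.6282 points per additional minute of wait time
- |-0.2215| < |-1.6282| → Model B shows the stronger marginal effect

Note: R² measures how tightly points cluster around the line; β₁ measures how steep the line is — they answer different questions.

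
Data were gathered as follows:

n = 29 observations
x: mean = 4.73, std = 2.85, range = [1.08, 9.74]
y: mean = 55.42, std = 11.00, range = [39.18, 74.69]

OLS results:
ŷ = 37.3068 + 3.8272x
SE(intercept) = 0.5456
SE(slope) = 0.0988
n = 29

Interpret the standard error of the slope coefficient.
SE(β̂₁) = 0.0988 is the estimated standard deviation of the slope estimate across repeated samples; relative to β̂₁ = 3.8272 that is 2.6%, a precise estimate.

What SE measures:
- The standard error quantifies the sampling variability of the coefficient estimate
- It is the estimated standard deviation of β̂₁ across hypothetical repeated samples of the same size
- Smaller SE → more precise estimate

Relative precision:
- SE / |β̂₁| = 0.0988 / 3.8272 = 2.6%
- Rule of thumb (under 20%: precise; 20% to under 50%: moderately precise; 50% or more: imprecise) → precise

Link to interval estimation: a confidence interval for β₁ is β̂₁ ± t* × 0.0988, so SE sets the half-width per unit of t*.

What drives SE(β̂₁): larger n (here n = 29) → smaller SE.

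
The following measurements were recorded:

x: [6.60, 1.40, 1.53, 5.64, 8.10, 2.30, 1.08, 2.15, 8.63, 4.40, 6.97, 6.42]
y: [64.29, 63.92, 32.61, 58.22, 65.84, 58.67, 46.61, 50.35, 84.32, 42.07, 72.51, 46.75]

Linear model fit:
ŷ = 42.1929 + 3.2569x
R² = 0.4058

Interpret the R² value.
R² = 0.4058 means 40.58% of the variation in y is explained by the linear relationship with x. This indicates a moderate fit.

R² = 1 − SS_res/SS_tot compares the residual scatter to the total scatter of y about its mean.

Here R² = 0.4058:
- Explained: 40.58% of the variation in y
- Unexplained (residual): 100% − 40.58% = 59.42%
- Rule of thumb (below 0.3 weak; 0.3 to below 0.7 moderate; 0.7 and above strong) → moderate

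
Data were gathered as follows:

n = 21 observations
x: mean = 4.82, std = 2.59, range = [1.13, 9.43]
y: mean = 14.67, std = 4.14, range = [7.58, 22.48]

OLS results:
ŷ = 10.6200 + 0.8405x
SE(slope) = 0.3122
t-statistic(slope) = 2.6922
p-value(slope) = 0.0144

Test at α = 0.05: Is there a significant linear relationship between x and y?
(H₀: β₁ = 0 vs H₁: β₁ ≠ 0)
Reject H₀: p-value = 0.0144 < α = 0.05. The linear relationship is significant at the 5% level.

Hypothesis test for the slope coefficient:

H₀: β₁ = 0 (no linear relationship)
H₁: β₁ ≠ 0 (linear relationship exists)

Test statistic: t = β̂₁ / SE(β̂₁) = 0.8405 / 0.3122 = 2.6922

With df = 19, the two-sided p-value for |t| = 2.6922 is 0.0144.

Decision rule: reject H₀ if p-value < α.
p-value = 0.0144 < α = 0.05 → reject H₀.

There is sufficient evidence at the 5% significance level to conclude that a linear relationship exists between x and y.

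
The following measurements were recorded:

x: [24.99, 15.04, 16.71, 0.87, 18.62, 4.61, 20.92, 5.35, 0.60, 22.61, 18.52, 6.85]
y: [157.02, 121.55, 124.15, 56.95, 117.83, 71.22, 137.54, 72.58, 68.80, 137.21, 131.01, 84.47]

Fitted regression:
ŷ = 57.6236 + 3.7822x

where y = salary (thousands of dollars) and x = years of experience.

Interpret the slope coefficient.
An increase of one year in experience is associated with a 3.7822 thousand dollars increase in predicted salary.

The slope coefficient β₁ = 3.7822 represents the marginal effect of experience on salary.

Interpretation:
- Experience up by 1 year → predicted salary increases by 3.7822 thousand dollars
- The effect is assumed constant over the observed range of x (linearity)
- The slope describes association in these data, not necessarily a causal effect

The intercept β₀ = 57.6236 is the predicted salary when experience = 0; since the smallest observed x is 0.60, this is an extrapolation and mainly anchors the line.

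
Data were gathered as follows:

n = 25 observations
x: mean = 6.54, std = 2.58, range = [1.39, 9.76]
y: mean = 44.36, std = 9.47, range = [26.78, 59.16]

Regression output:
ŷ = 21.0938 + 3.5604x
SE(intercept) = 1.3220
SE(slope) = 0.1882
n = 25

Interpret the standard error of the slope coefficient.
The slope 3.5604 is pinned down to within about ±0.1882 (one SE) by these data — relative uncertainty 5.3%, i.e. precise.

What SE measures:
- The standard error quantifies the sampling variability of the coefficient estimate
- It is the estimated standard deviation of β̂₁ across hypothetical repeated samples of the same size
- Smaller SE → more precise estimate

Relative precision:
- SE / |β̂₁| = 0.1882 / 3.5604 = 5.3%
- Rule of thumb (under 20%: precise; 20% to under 50%: moderately precise; 50% or more: imprecise) → precise

Link to the t-test: t = β̂₁ / SE(β̂₁) = 3.5604 / 0.1882 = 18.9182, the statistic for H₀: β₁ = 0.

What drives SE(β̂₁): larger n (here n = 25) → smaller SE.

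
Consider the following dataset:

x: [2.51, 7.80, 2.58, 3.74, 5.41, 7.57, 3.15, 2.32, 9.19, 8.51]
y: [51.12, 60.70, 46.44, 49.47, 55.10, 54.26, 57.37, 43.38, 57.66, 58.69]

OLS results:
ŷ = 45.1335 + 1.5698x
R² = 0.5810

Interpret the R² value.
The model explains 58.10% of the variance in y (R² = 0.5810), leaving 41.90% unexplained; the fit is moderate.

The coefficient of determination R² is the fraction of the total variation in y that the fitted line accounts for.

Here R² = 0.5810:
- Explained: 58.10% of the variation in y
- Unexplained (residual): 100% − 58.10% = 41.90%
- Rule of thumb (below 0.3 weak; 0.3 to below 0.7 moderate; 0.7 and above strong) → moderate

Calculation: R² = 1 − (SS_res / SS_tot), where SS_res is the sum of squared residuals and SS_tot the total sum of squares.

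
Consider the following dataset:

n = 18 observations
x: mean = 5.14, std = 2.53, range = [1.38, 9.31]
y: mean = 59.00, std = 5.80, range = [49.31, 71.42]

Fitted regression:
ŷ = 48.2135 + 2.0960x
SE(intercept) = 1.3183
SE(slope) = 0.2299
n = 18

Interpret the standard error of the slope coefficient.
SE(β̂₁) = 0.2299 is the estimated standard deviation of the slope estimate across repeated samples; relative to β̂₁ = 2.0960 that is 11.0%, a precise estimate.

What SE measures:
- The standard error quantifies the sampling variability of the coefficient estimate
- It is the estimated standard deviation of β̂₁ across hypothetical repeated samples of the same size
- Smaller SE → more precise estimate

Relative precision:
- SE / |β̂₁| = 0.2299 / 2.0960 = 11.0%
- Rule of thumb (under 20%: precise; 20% to under 50%: moderately precise; 50% or more: imprecise) → precise

Rough 95% range (±2 SE): 2.0960 ± 0.4598 → (1.6362, 2.5558).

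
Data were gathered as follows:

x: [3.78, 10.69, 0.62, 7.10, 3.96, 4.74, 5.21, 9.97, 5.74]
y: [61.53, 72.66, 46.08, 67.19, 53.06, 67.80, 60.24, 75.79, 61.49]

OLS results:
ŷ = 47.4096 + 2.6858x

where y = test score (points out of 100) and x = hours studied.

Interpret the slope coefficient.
On average, test score is about 2.6858 points higher for every extra hour of study time.

The slope β₁ = 2.6858 gives the rate at which the fitted test score changes with study time.

Interpretation:
- Study time up by 1 hour → predicted test score increases by 2.6858 points
- This is a linear approximation: the same per-unit change is assumed across the whole observed x range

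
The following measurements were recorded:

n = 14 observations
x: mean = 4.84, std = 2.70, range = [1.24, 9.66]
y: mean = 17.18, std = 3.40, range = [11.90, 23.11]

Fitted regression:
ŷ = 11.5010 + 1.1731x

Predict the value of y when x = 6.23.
ŷ = 18.8094

To predict y for x = 6.23, substitute into the regression equation:

ŷ = 11.5010 + 1.1731 × 6.23
ŷ = 11.5010 + 7.3084
ŷ = 18.8094

This is the fitted mean response at that x — an individual observation would come with a wider prediction interval.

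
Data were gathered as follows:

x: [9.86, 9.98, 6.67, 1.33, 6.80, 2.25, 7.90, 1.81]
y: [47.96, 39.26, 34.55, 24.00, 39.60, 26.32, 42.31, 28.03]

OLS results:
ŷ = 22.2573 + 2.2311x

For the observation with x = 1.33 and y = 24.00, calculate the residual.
Residual = -1.2247

The residual is the difference between the actual value and the predicted value:

Residual = y - ŷ

Step 1: Calculate predicted value
ŷ = 22.2573 + 2.2311 × 1.33
ŷ = 25.2247

Step 2: Calculate residual
Residual = 24.00 - 25.2247
Residual = -1.2247

Sign check: y < ŷ, so the point is below the line and the fit overestimates here.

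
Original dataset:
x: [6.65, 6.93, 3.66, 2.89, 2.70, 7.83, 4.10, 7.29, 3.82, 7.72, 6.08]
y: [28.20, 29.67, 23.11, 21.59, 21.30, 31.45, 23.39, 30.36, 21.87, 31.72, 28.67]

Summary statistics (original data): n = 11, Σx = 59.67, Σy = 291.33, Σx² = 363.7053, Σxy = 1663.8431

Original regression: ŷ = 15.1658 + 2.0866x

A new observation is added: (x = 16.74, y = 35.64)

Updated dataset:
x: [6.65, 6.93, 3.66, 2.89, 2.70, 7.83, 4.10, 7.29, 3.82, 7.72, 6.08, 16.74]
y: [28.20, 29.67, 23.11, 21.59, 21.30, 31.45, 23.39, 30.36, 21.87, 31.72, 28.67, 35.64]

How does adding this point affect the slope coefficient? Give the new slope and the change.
The slope changes from 2.0866 to 1.1340 (change of -0.9526, or -45.7%).

x = 16.74 lies well outside the original x-range [2.70, 7.83] (x̄ ≈ 5.42), so this observation has high leverage and can move the slope substantially.

Step 1: Update the sums with the new point (n goes from 11 to 12)
Σx  = 59.67 + 16.74 = 76.41
Σy  = 291.33 + 35.64 = 326.97
Σx² = 363.7053 + 16.74² = 363.7053 + 280.2276 = 643.9329
Σxy = 1663.8431 + 16.74×35.64 = 1663.8431 + 596.6136 = 2260.4567

Step 2: Recompute the slope with b₁ = (nΣxy − ΣxΣy) / (nΣx² − (Σx)²)
Numerator   = 12×2260.4567 − 76.41×326.97 = 27125.4804 − 24983.7777 = 2141.7027
Denominator = 12×643.9329 − 76.41² = 7727.1948 − 5838.4881 = 1888.7067
b₁(new) = 2141.7027 / 1888.7067 = 1.1340

(Same formula on the original sums: (11×1663.8431 − 59.67×291.33) / (11×363.7053 − 59.67²) = 918.6130 / 440.2494 = 2.0866, matching the given fit.)

Step 3: Change in slope
Δβ₁ = 1.1340 − 2.0866 = -0.9526
Relative change = -0.9526 / 2.0866 × 100% = -45.7%
→ the slope decreases when the point is added.

Because the point sits below the extension of the original line at a high-leverage x, it tilts the fit down.
In practice: refit with and without it and report both if conclusions differ; check such a point for data-entry or measurement error.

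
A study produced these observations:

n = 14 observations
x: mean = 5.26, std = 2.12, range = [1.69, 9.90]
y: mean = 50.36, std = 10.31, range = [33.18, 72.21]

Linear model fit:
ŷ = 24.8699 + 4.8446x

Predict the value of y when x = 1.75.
ŷ = 33.3480

To predict y for x = 1.75, substitute into the regression equation:

ŷ = 24.8699 + 4.8446 × 1.75
ŷ = 24.8699 + 8.4781
ŷ = 33.3480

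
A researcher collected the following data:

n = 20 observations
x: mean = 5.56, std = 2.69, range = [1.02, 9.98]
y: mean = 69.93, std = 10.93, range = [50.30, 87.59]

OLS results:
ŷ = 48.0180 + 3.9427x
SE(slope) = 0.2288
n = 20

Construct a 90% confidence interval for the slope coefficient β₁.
The 90% CI for β₁ is (3.5459, 4.3395)

Confidence interval for the slope:

The 90% CI for β₁ is: β̂₁ ± t*(α/2, n-2) × SE(β̂₁)

Step 1: Find critical t-value
- Confidence level = 0.9
- Degrees of freedom = n - 2 = 20 - 2 = 18
- t*(α/2, 18) = 1.7341

Step 2: Calculate margin of error
Margin = 1.7341 × 0.2288 = 0.3968

Step 3: Construct interval
CI = 3.9427 ± 0.3968
CI = (3.5459, 4.3395)

Interpretation: each one-unit increase in x is associated with a change in mean y of between 3.5459 and 4.3395, with 90% confidence.
Both endpoints are positive, so the data support a genuinely positive slope at this confidence level.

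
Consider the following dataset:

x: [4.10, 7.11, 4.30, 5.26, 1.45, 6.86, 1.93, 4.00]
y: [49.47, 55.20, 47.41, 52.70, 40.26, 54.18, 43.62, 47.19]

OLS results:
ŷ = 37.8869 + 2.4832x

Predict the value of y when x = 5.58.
ŷ = 51.7432

Plug x = 5.58 into the fitted line:

ŷ = 37.8869 + 2.4832 × 5.58
ŷ = 37.8869 + 13.8563
ŷ = 51.7432

This is a point prediction; actual observations scatter around it by roughly the residual standard deviation.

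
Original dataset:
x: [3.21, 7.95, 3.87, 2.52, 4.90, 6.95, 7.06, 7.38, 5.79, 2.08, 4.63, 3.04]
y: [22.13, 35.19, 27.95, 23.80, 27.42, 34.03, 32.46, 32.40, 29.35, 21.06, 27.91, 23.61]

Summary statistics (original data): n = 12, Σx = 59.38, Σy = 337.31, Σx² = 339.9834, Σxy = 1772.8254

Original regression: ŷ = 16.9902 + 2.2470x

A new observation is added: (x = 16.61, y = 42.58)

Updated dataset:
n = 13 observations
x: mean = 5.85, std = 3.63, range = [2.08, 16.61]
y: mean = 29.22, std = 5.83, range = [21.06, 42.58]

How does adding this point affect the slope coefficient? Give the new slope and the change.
Adding the point moves β₁ from 2.2470 to 1.5114, i.e. it decreases by 0.7356 (-32.7%).

The new point has HIGH LEVERAGE: x = 16.61 is far from the original mean x̄ = 59.38/12 ≈ 4.95 (original range [2.08, 7.95]).

Step 1: Update the sums with the new point (n goes from 12 to 13)
Σx  = 59.38 + 16.61 = 75.99
Σy  = 337.31 + 42.58 = 379.89
Σx² = 339.9834 + 16.61² = 339.9834 + 275.8921 = 615.8755
Σxy = 1772.8254 + 16.61×42.58 = 1772.8254 + 707.2538 = 2480.0792

Step 2: Recompute the slope with b₁ = (nΣxy − ΣxΣy) / (nΣx² − (Σx)²)
Numerator   = 13×2480.0792 − 75.99×379.89 = 32241.0296 − 28867.8411 = 3373.1885
Denominator = 13×615.8755 − 75.99² = 8006.3815 − 5774.4801 = 2231.9014
b₁(new) = 3373.1885 / 2231.9014 = 1.5114

(Same formula on the original sums: (12×1772.8254 − 59.38×337.31) / (12×339.9834 − 59.38²) = 1244.4370 / 553.8164 = 2.2470, matching the given fit.)

Step 3: Change in slope
Δβ₁ = 1.5114 − 2.2470 = -0.7356
Relative change = -0.7356 / 2.2470 × 100% = -32.7%
→ the slope decreases when the point is added.

Because the point sits below the extension of the original line at a high-leverage x, it tilts the fit down.
In practice: check such a point for data-entry or measurement error.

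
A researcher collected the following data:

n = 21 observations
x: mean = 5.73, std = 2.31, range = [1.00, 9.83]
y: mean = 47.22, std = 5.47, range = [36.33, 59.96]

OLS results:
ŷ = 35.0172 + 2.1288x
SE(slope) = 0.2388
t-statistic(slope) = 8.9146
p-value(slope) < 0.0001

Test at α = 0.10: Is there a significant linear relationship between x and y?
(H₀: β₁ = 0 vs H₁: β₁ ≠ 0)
Reject H₀: p-value < 0.0001 < α = 0.10. The linear relationship is significant at the 10% level.

Hypothesis test for the slope coefficient:

H₀: β₁ = 0 (no linear relationship)
H₁: β₁ ≠ 0 (linear relationship exists)

Test statistic: t = β̂₁ / SE(β̂₁) = 2.1288 / 0.2388 = 8.9146

The p-value (<0.0001) is the probability, under H₀, of a t-statistic at least as extreme as |t| = 8.9146 (two-sided, df = n − 2 = 19).

Decision rule: reject H₀ if p-value < α.
p-value < 0.0001 < α = 0.10 → reject H₀.

Conclusion: the linear association between x and y is significant at the 10% level.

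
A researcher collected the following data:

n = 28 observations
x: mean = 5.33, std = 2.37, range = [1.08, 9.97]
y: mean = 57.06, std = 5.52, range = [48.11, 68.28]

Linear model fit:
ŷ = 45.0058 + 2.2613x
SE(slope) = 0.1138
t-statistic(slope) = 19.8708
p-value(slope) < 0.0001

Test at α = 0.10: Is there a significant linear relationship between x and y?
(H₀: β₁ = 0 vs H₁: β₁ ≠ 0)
p-value < 0.0001 < α = 0.10, so we reject H₀. The relationship is significant.

Hypothesis test for the slope coefficient:

H₀: β₁ = 0 (no linear relationship)
H₁: β₁ ≠ 0 (linear relationship exists)

Test statistic: t = β̂₁ / SE(β̂₁) = 2.2613 / 0.1138 = 19.8708

The p-value (<0.0001) is the probability, under H₀, of a t-statistic at least as extreme as |t| = 19.8708 (two-sided, df = n − 2 = 26).

Decision rule: reject H₀ if p-value < α.
p-value < 0.0001 < α = 0.10 → reject H₀.

At α = 0.10 the data do provide convincing evidence of a nonzero slope.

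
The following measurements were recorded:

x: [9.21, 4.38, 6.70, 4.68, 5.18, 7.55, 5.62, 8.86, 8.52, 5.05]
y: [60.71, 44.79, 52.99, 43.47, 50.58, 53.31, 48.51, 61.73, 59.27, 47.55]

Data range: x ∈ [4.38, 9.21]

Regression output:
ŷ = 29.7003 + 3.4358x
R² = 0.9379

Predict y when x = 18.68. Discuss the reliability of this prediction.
ŷ = 93.8810 (extrapolation — x = 18.68 lies outside [4.38, 9.21], so reliability is low).

Prediction calculation:
ŷ = 29.7003 + 3.4358 × 18.68
ŷ = 93.8810

Reliability:
- Data range: x ∈ [4.38, 9.21]
- Prediction point: x = 18.68 is 9.47 units above the observed range → this is EXTRAPOLATION, not interpolation

Why that matters here:
- There are no observations near this x to validate the fitted line there
- The standard error of prediction grows with (x − x̄)², and x = 18.68 is far from x̄ = 6.58

A defensible statement: 'if the linear trend continued to x = 18.68, y would be about 93.8810' — the premise is untested.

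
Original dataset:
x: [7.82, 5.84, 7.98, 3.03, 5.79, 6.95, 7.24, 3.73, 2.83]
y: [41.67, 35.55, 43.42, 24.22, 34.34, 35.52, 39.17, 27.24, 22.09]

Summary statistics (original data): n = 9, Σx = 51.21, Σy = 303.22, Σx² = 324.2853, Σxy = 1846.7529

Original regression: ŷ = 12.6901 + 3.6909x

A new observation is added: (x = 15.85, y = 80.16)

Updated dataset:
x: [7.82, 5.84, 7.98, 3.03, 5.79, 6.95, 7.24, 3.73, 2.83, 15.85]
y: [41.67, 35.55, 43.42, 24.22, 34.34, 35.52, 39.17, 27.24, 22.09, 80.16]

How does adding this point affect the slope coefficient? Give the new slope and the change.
The slope changes from 3.6909 to 4.3428 (change of +0.6519, or +17.7%).

x = 15.85 lies well outside the original x-range [2.83, 7.98] (x̄ ≈ 5.69), so this observation has high leverage and can move the slope substantially.

Step 1: Update the sums with the new point (n goes from 9 to 10)
Σx  = 51.21 + 15.85 = 67.06
Σy  = 303.22 + 80.16 = 383.38
Σx² = 324.2853 + 15.85² = 324.2853 + 251.2225 = 575.5078
Σxy = 1846.7529 + 15.85×80.16 = 1846.7529 + 1270.5360 = 3117.2889

Step 2: Recompute the slope with b₁ = (nΣxy − ΣxΣy) / (nΣx² − (Σx)²)
Numerator   = 10×3117.2889 − 67.06×383.38 = 31172.8890 − 25709.4628 = 5463.4262
Denominator = 10×575.5078 − 67.06² = 5755.0780 − 4497.0436 = 1258.0344
b₁(new) = 5463.4262 / 1258.0344 = 4.3428

(Same formula on the original sums: (9×1846.7529 − 51.21×303.22) / (9×324.2853 − 51.21²) = 1092.8799 / 296.1036 = 3.6909, matching the given fit.)

Step 3: Change in slope
Δβ₁ = 4.3428 − 3.6909 = +0.6519
Relative change = +0.6519 / 3.6909 × 100% = +17.7%
→ the slope increases when the point is added.

A high-leverage point only changes the slope if it is off the original line; here y = 80.16 is above the original trend, so the slope increases.
In practice: investigate whether it comes from the same population as the rest of the sample; examine leverage (hᵢ) and Cook's distance rather than deleting it automatically.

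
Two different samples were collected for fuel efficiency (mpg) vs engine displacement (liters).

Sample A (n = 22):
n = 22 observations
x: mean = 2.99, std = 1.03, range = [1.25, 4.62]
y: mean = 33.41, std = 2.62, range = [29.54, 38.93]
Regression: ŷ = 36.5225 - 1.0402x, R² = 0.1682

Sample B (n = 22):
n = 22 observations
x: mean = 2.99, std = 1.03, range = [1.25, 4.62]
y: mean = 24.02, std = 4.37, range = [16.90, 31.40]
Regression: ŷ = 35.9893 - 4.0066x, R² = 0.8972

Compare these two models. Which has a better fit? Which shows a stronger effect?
Model B has the better fit (R² = 0.8972 vs 0.1682). Model B shows the stronger effect (|β₁| = 4.0066 vs 1.0402).

Model Comparison:

Which explains more variance? (R²)
- Model A: R² = 0.1682 → 16.82% of variance in fuel efficiency explained
- Model B: R² = 0.8972 → 89.72% of variance in fuel efficiency explained
- 0.8972 > 0.1682 → Model B has the better fit

Strength of effect — compare |β₁|:
- Model A: β₁ = -1.0402 → predicted fuel efficiency falls 1.0402 mpg per additional liter of engine displacement
- Model B: β₁ = -4.0066 → predicted fuel efficiency falls 4.0066 mpg per additional liter of engine displacement
- |-1.0402| < |-4.0066| → Model B shows the stronger marginal effect

Note: A steeper slope doesn't make a better model if the scatter around the line is large.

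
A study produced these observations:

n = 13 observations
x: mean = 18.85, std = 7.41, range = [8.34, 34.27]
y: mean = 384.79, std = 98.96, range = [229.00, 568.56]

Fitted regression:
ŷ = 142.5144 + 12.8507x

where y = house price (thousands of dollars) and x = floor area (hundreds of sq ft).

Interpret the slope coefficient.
On average, house price is about 12.8507 thousand dollars higher for every extra hundred sq ft of floor area.

β₁ = 12.8507 is the change in predicted house price (thousand dollars) per additional hundred sq ft of floor area.

Interpretation:
- Floor area up by 1 hundred sq ft → predicted house price increases by 12.8507 thousand dollars
- The effect is assumed constant over the observed range of x (linearity)

The intercept β₀ = 142.5144 is the predicted house price when floor area = 0; since the smallest observed x is 8.34, this is an extrapolation and mainly anchors the line.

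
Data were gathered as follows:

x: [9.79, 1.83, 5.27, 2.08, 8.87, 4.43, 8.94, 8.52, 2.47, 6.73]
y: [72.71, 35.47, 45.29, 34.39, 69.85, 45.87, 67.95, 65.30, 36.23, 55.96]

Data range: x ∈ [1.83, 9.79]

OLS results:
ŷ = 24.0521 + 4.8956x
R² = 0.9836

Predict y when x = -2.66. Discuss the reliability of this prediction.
The equation gives ŷ = 11.0298; however x = -2.66 is 4.49 units below the observed range, so this extrapolated value should not be trusted.

Prediction calculation:
ŷ = 24.0521 + 4.8956 × (-2.66)
ŷ = 11.0298

Reliability:
- Data range: x ∈ [1.83, 9.79]
- Prediction point: x = -2.66 is 4.49 units below the observed range → this is EXTRAPOLATION, not interpolation

Why that matters here:
- The standard error of prediction grows with (x − x̄)², and x = -2.66 is far from x̄ = 5.89
- Real relationships often flatten, saturate, or turn nonlinear at extremes
- There are no observations near this x to validate the fitted line there

Report the number if required, but flag clearly that it is an extrapolation.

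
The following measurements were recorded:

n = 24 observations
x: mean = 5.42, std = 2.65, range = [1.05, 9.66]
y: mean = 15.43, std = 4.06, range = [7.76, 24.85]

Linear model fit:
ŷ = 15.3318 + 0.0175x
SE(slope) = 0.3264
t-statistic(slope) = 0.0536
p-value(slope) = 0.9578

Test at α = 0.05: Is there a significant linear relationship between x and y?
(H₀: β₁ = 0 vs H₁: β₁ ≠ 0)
Since p-value = 0.9578 ≥ α = 0.05, fail to reject H₀ — the slope is not significantly different from 0.

Hypothesis test for the slope coefficient:

H₀: β₁ = 0 (no linear relationship)
H₁: β₁ ≠ 0 (linear relationship exists)

Test statistic: t = β̂₁ / SE(β̂₁) = 0.0175 / 0.3264 = 0.0536

With df = 22, the two-sided p-value for |t| = 0.0536 is 0.9578.

Decision rule: reject H₀ if p-value < α.
p-value = 0.9578 ≥ α = 0.05 → fail to reject H₀.

Conclusion: the linear association between x and y is not significant at the 5% level.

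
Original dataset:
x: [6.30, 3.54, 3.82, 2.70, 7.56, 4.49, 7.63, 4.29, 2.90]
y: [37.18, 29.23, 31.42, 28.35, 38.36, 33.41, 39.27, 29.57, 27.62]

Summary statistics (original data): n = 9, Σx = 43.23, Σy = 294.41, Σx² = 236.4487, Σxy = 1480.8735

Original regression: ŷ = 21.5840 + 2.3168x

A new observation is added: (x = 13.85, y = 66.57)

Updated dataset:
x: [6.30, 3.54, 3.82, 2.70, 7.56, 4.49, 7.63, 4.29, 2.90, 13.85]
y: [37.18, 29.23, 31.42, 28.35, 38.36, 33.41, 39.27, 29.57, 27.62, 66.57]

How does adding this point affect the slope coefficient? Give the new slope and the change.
The slope changes from 2.3168 to 3.3418 (change of +1.0250, or +44.2%).

x = 13.85 lies well outside the original x-range [2.70, 7.63] (x̄ ≈ 4.80), so this observation has high leverage and can move the slope substantially.

Step 1: Update the sums with the new point (n goes from 9 to 10)
Σx  = 43.23 + 13.85 = 57.08
Σy  = 294.41 + 66.57 = 360.98
Σx² = 236.4487 + 13.85² = 236.4487 + 191.8225 = 428.2712
Σxy = 1480.8735 + 13.85×66.57 = 1480.8735 + 921.9945 = 2402.8680

Step 2: Recompute the slope with b₁ = (nΣxy − ΣxΣy) / (nΣx² − (Σx)²)
Numerator   = 10×2402.8680 − 57.08×360.98 = 24028.6800 − 20604.7384 = 3423.9416
Denominator = 10×428.2712 − 57.08² = 4282.7120 − 3258.1264 = 1024.5856
b₁(new) = 3423.9416 / 1024.5856 = 3.3418

(Same formula on the original sums: (9×1480.8735 − 43.23×294.41) / (9×236.4487 − 43.23²) = 600.5172 / 259.2054 = 2.3168, matching the given fit.)

Step 3: Change in slope
Δβ₁ = 3.3418 − 2.3168 = +1.0250
Relative change = +1.0250 / 2.3168 × 100% = +44.2%
→ the slope increases when the point is added.

A high-leverage point only changes the slope if it is off the original line; here y = 66.57 is above the original trend, so the slope increases.
In practice: refit with and without it and report both if conclusions differ.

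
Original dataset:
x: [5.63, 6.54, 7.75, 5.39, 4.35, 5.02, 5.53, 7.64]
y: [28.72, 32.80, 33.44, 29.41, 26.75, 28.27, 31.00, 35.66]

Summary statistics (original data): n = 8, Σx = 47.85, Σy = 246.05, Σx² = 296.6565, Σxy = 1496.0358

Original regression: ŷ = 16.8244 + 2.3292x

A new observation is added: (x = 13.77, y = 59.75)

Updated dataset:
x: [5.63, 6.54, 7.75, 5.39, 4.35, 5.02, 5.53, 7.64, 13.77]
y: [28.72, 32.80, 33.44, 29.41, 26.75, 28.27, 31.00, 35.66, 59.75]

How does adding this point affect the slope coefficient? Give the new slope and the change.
The slope changes from 2.3292 to 3.4963 (change of +1.1671, or +50.1%).

x = 13.77 lies well outside the original x-range [4.35, 7.75] (x̄ ≈ 5.98), so this observation has high leverage and can move the slope substantially.

Step 1: Update the sums with the new point (n goes from 8 to 9)
Σx  = 47.85 + 13.77 = 61.62
Σy  = 246.05 + 59.75 = 305.80
Σx² = 296.6565 + 13.77² = 296.6565 + 189.6129 = 486.2694
Σxy = 1496.0358 + 13.77×59.75 = 1496.0358 + 822.7575 = 2318.7933

Step 2: Recompute the slope with b₁ = (nΣxy − ΣxΣy) / (nΣx² − (Σx)²)
Numerator   = 9×2318.7933 − 61.62×305.80 = 20869.1397 − 18843.3960 = 2025.7437
Denominator = 9×486.2694 − 61.62² = 4376.4246 − 3797.0244 = 579.4002
b₁(new) = 2025.7437 / 579.4002 = 3.4963

(Same formula on the original sums: (8×1496.0358 − 47.85×246.05) / (8×296.6565 − 47.85²) = 194.7939 / 83.6295 = 2.3292, matching the given fit.)

Step 3: Change in slope
Δβ₁ = 3.4963 − 2.3292 = +1.1671
Relative change = +1.1671 / 2.3292 × 100% = +50.1%
→ the slope increases when the point is added.

A high-leverage point only changes the slope if it is off the original line; here y = 59.75 is above the original trend, so the slope increases.
In practice: investigate whether it comes from the same population as the rest of the sample; check such a point for data-entry or measurement error.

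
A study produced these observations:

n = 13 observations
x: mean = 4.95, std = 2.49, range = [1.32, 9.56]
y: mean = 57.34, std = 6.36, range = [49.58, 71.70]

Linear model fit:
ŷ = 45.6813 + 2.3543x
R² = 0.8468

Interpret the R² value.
About 84.68% of the variability in y is accounted for by the regression on x (R² = 0.8468) — a strong linear fit.

R² (coefficient of determination) measures the proportion of variance in y explained by the regression model.

Here R² = 0.8468:
- Explained: 84.68% of the variation in y
- Unexplained (residual): 100% − 84.68% = 15.32%
- Rule of thumb (below 0.3 weak; 0.3 to below 0.7 moderate; 0.7 and above strong) → strong

Equivalently, for simple linear regression R² = r², so |r| = √0.8468 ≈ 0.9202.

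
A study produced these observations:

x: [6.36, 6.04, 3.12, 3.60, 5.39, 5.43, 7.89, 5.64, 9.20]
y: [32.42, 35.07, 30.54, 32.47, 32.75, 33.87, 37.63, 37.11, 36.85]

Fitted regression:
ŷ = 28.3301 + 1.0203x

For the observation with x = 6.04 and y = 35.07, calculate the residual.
Residual = 0.5773

The residual is the difference between the actual value and the predicted value:

Residual = y - ŷ

Step 1: Calculate predicted value
ŷ = 28.3301 + 1.0203 × 6.04
ŷ = 34.4927

Step 2: Calculate residual
Residual = 35.07 - 34.4927
Residual = 0.5773

Sign check: y > ŷ, so the point is above the line and the fit underestimates here.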